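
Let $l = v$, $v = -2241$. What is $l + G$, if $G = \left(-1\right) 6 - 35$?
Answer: $-2282$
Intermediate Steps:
$G = -41$ ($G = -6 - 35 = -41$)
$l = -2241$
$l + G = -2241 - 41 = -2282$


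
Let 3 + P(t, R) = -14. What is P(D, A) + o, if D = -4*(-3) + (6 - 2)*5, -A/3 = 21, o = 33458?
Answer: 33441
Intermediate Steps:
A = -63 (A = -3*21 = -63)
D = 32 (D = 12 + 4*5 = 12 + 20 = 32)
P(t, R) = -17 (P(t, R) = -3 - 14 = -17)
P(D, A) + o = -17 + 33458 = 33441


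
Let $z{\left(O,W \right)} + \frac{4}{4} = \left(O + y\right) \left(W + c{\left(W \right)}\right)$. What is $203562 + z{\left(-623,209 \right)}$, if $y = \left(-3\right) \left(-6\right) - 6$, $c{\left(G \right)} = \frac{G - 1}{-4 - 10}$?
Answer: $\frac{594578}{7} \approx 84940.0$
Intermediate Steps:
$c{\left(G \right)} = \frac{1}{14} - \frac{G}{14}$ ($c{\left(G \right)} = \frac{-1 + G}{-14} = \left(-1 + G\right) \left(- \frac{1}{14}\right) = \frac{1}{14} - \frac{G}{14}$)
$y = 12$ ($y = 18 - 6 = 12$)
$z{\left(O,W \right)} = -1 + \left(12 + O\right) \left(\frac{1}{14} + \frac{13 W}{14}\right)$ ($z{\left(O,W \right)} = -1 + \left(O + 12\right) \left(W - \left(- \frac{1}{14} + \frac{W}{14}\right)\right) = -1 + \left(12 + O\right) \left(\frac{1}{14} + \frac{13 W}{14}\right)$)
$203562 + z{\left(-623,209 \right)} = 203562 + \left(- \frac{1}{7} + \frac{1}{14} \left(-623\right) + \frac{78}{7} \cdot 209 + \frac{13}{14} \left(-623\right) 209\right) = 203562 - \frac{830356}{7} = \frac{594578}{7}$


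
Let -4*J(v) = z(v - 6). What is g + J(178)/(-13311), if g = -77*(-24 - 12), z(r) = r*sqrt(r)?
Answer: 2772 + 86*sqrt(43)/13311 ≈ 2772.0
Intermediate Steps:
z(r) = r**(3/2)
J(v) = -(-6 + v)**(3/2)/4 (J(v) = -(v - 6)**(3/2)/4 = -(-6 + v)**(3/2)/4)
g = 2772 (g = -77*(-36) = 2772)
g + J(178)/(-13311) = 2772 - (-6 + 178)**(3/2)/4/(-13311) = 2772 - 86*sqrt(43)*(-1/13311) = 2772 + 86*sqrt(43)/13311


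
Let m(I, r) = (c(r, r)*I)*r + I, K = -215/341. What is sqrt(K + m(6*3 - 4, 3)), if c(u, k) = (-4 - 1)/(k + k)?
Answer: 4*I*sqrt(157201)/341 ≈ 4.6509*I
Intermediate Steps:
K = -215/341 (K = -215*1/341 = -215/341 ≈ -0.63050)
c(u, k) = -5/(2*k) (c(u, k) = -5*1/(2*k) = -5/(2*k))
m(I, r) = -3*I/2 (m(I, r) = ((-5/(2*r))*I)*r + I = (-5*I/(2*r))*r + I = -5*I/2 + I = -3*I/2)
sqrt(K + m(6*3 - 4, 3)) = sqrt(-215/341 - 3*(6*3 - 4)/2) = sqrt(-215/341 - 3*(18 - 4)/2) = sqrt(-215/341 - 3/2*14) = sqrt(-215/341 - 21) = sqrt(-7376/341) = 4*I*sqrt(157201)/341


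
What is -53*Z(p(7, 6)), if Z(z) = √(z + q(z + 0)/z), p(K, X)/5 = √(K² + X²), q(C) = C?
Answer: -53*√(1 + 5*√85) ≈ -363.73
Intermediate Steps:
p(K, X) = 5*√(K² + X²)
Z(z) = √(1 + z) (Z(z) = √(z + (z + 0)/z) = √(z + z/z) = √(z + 1) = √(1 + z))
-53*Z(p(7, 6)) = -53*√(1 + 5*√(7² + 6²)) = -53*√(1 + 5*√(49 + 36)) = -53*√(1 + 5*√85)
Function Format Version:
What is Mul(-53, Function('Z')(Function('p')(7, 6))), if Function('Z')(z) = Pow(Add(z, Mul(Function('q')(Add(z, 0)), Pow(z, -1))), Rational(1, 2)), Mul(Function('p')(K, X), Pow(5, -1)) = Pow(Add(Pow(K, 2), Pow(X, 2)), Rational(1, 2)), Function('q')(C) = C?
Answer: Mul(-53, Pow(Add(1, Mul(5, Pow(85, Rational(1, 2)))), Rational(1, 2))) ≈ -363.73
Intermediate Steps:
Function('p')(K, X) = Mul(5, Pow(Add(Pow(K, 2), Pow(X, 2)), Rational(1, 2)))
Function('Z')(z) = Pow(Add(1, z), Rational(1, 2)) (Function('Z')(z) = Pow(Add(z, Mul(Add(z, 0), Pow(z, -1))), Rational(1, 2)) = Pow(Add(z, Mul(z, Pow(z, -1))), Rational(1, 2)) = Pow(Add(z, 1), Rational(1, 2)) = Pow(Add(1, z), Rational(1, 2)))
Mul(-53, Function('Z')(Function('p')(7, 6))) = Mul(-53, Pow(Add(1, Mul(5, Pow(Add(Pow(7, 2), Pow(6, 2)), Rational(1, 2)))), Rational(1, 2))) = Mul(-53, Pow(Add(1, Mul(5, Pow(Add(49, 36), Rational(1, 2)))), Rational(1, 2))) = Mul(-53, Pow(Add(1, Mul(5, Pow(85, Rational(1, 2)))), Rational(1, 2)))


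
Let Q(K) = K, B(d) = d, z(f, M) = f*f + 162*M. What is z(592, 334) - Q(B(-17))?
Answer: 404589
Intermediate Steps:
z(f, M) = f² + 162*M
z(592, 334) - Q(B(-17)) = (592² + 162*334) - 1*(-17) = (350464 + 54108) + 17 = 404572 + 17 = 404589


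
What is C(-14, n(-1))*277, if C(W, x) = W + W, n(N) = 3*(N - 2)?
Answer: -7756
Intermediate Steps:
n(N) = -6 + 3*N (n(N) = 3*(-2 + N) = -6 + 3*N)
C(W, x) = 2*W
C(-14, n(-1))*277 = (2*(-14))*277 = -28*277 = -7756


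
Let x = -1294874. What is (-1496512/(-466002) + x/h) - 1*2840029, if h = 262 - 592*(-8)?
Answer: -11250416643212/3961017 ≈ -2.8403e+6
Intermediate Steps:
h = 4998 (h = 262 + 4736 = 4998)
(-1496512/(-466002) + x/h) - 1*2840029 = (-1496512/(-466002) - 1294874/4998) - 1*2840029 = (-1496512*(-1/466002) - 1294874*1/4998) - 2840029 = (748256/233001 - 13213/51) - 2840029 = -1013493719/3961017 - 2840029 = -11250416643212/3961017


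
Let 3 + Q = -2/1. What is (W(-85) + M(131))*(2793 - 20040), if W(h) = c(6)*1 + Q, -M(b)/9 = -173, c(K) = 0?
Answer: -26767344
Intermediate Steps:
Q = -5 (Q = -3 - 2/1 = -3 - 2*1 = -3 - 2 = -5)
M(b) = 1557 (M(b) = -9*(-173) = 1557)
W(h) = -5 (W(h) = 0*1 - 5 = 0 - 5 = -5)
(W(-85) + M(131))*(2793 - 20040) = (-5 + 1557)*(2793 - 20040) = 1552*(-17247) = -26767344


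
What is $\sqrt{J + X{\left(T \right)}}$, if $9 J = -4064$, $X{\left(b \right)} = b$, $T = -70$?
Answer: $\frac{i \sqrt{4694}}{3} \approx 22.838 i$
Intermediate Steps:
$J = - \frac{4064}{9}$ ($J = \frac{1}{9} \left(-4064\right) = - \frac{4064}{9} \approx -451.56$)
$\sqrt{J + X{\left(T \right)}} = \sqrt{- \frac{4064}{9} - 70} = \sqrt{- \frac{4694}{9}} = \frac{i \sqrt{4694}}{3}$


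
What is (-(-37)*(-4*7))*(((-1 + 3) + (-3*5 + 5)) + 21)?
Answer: -13468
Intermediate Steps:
(-(-37)*(-4*7))*(((-1 + 3) + (-3*5 + 5)) + 21) = (-(-37)*(-28))*((2 + (-15 + 5)) + 21) = (-37*28)*((2 - 10) + 21) = -1036*(-8 + 21) = -1036*13 = -13468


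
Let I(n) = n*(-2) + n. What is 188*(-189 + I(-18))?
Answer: -32148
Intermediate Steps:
I(n) = -n (I(n) = -2*n + n = -n)
188*(-189 + I(-18)) = 188*(-189 - 1*(-18)) = 188*(-189 + 18) = 188*(-171) = -32148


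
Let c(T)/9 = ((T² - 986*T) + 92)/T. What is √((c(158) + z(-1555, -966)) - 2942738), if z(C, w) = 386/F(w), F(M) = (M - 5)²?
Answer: 3*I*√1928853964601402/76709 ≈ 1717.6*I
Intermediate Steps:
c(T) = 9*(92 + T² - 986*T)/T (c(T) = 9*(((T² - 986*T) + 92)/T) = 9*((92 + T² - 986*T)/T) = 9*(92 + T² - 986*T)/T)
F(M) = (-5 + M)²
z(C, w) = 386/(-5 + w)² (z(C, w) = 386/((-5 + w)²) = 386/(-5 + w)²)
√((c(158) + z(-1555, -966)) - 2942738) = √(((-8874 + 9*158 + 828/158) + 386/(-5 - 966)²) - 2942738) = √(((-8874 + 1422 + 828*(1/158)) + 386/(-971)²) - 2942738) = √(((-8874 + 1422 + 414/79) + 386*(1/942841)) - 2942738) = √((-588294/79 + 386/942841) - 2942738) = √(-554667672760/74484439 - 2942738) = √(-219742856726742/74484439) = 3*I*√1928853964601402/76709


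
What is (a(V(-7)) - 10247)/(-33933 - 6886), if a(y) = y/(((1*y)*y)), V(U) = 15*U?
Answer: 1075936/4285995 ≈ 0.25104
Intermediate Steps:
a(y) = 1/y (a(y) = y/((y*y)) = y/(y²) = y/y² = 1/y)
(a(V(-7)) - 10247)/(-33933 - 6886) = (1/(15*(-7)) - 10247)/(-33933 - 6886) = (1/(-105) - 10247)/(-40819) = (-1/105 - 10247)*(-1/40819) = -1075936/105*(-1/40819) = 1075936/4285995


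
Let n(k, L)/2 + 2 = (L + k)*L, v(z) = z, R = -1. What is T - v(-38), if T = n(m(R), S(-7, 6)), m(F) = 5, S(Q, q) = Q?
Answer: 62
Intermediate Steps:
n(k, L) = -4 + 2*L*(L + k) (n(k, L) = -4 + 2*((L + k)*L) = -4 + 2*(L*(L + k)) = -4 + 2*L*(L + k))
T = 24 (T = -4 + 2*(-7)² + 2*(-7)*5 = -4 + 2*49 - 70 = -4 + 98 - 70 = 24)
T - v(-38) = 24 - 1*(-38) = 24 + 38 = 62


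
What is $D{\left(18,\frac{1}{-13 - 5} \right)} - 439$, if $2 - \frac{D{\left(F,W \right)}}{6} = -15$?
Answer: $-337$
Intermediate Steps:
$D{\left(F,W \right)} = 102$ ($D{\left(F,W \right)} = 12 - -90 = 12 + 90 = 102$)
$D{\left(18,\frac{1}{-13 - 5} \right)} - 439 = 102 - 439 = -337$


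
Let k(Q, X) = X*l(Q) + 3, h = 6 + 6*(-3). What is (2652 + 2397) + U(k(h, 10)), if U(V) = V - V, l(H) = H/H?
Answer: 5049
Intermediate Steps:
l(H) = 1
h = -12 (h = 6 - 18 = -12)
k(Q, X) = 3 + X (k(Q, X) = X*1 + 3 = X + 3 = 3 + X)
U(V) = 0
(2652 + 2397) + U(k(h, 10)) = (2652 + 2397) + 0 = 5049 + 0 = 5049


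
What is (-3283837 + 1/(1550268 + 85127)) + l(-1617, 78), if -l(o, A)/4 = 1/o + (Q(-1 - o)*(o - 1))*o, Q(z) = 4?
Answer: -119382253993329898/2644433715 ≈ -4.5145e+7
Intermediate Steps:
l(o, A) = -4/o - 4*o*(-4 + 4*o) (l(o, A) = -4*(1/o + (4*(o - 1))*o) = -4*(1/o + (4*(-1 + o))*o) = -4*(1/o + (-4 + 4*o)*o) = -4*(1/o + o*(-4 + 4*o)) = -4/o - 4*o*(-4 + 4*o))
(-3283837 + 1/(1550268 + 85127)) + l(-1617, 78) = (-3283837 + 1/(1550268 + 85127)) + 4*(-1 + 4*(-1617)**2*(1 - 1*(-1617)))/(-1617) = (-3283837 + 1/1635395) + 4*(-1/1617)*(-1 + 4*2614689*(1 + 1617)) = (-3283837 + 1/1635395) + 4*(-1/1617)*(-1 + 4*2614689*1618) = -5370370610614/1635395 + 4*(-1/1617)*(-1 + 16922267208) = -5370370610614/1635395 + 4*(-1/1617)*16922267207 = -5370370610614/1635395 - 67689068828/1617 = -119382253993329898/2644433715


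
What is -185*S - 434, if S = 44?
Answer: -8574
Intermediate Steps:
-185*S - 434 = -185*44 - 434 = -8140 - 434 = -8574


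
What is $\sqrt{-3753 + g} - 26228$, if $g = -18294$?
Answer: $-26228 + i \sqrt{22047} \approx -26228.0 + 148.48 i$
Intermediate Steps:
$\sqrt{-3753 + g} - 26228 = \sqrt{-3753 - 18294} - 26228 = \sqrt{-22047} - 26228 = i \sqrt{22047} - 26228 = -26228 + i \sqrt{22047}$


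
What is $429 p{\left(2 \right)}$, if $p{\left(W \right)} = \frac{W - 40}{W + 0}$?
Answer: $-8151$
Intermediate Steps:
$p{\left(W \right)} = \frac{-40 + W}{W}$
$429 p{\left(2 \right)} = 429 \frac{-40 + 2}{2} = 429 \cdot \frac{1}{2} \left(-38\right) = 429 \left(-19\right) = -8151$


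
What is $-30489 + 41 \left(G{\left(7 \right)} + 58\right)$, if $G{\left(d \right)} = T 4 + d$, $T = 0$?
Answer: $-27824$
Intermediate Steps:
$G{\left(d \right)} = d$ ($G{\left(d \right)} = 0 \cdot 4 + d = 0 + d = d$)
$-30489 + 41 \left(G{\left(7 \right)} + 58\right) = -30489 + 41 \left(7 + 58\right) = -30489 + 41 \cdot 65 = -30489 + 2665 = -27824$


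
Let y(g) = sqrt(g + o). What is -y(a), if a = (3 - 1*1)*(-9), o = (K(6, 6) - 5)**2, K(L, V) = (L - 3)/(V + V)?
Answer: -sqrt(73)/4 ≈ -2.1360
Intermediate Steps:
K(L, V) = (-3 + L)/(2*V) (K(L, V) = (-3 + L)/((2*V)) = (-3 + L)*(1/(2*V)) = (-3 + L)/(2*V))
o = 361/16 (o = ((1/2)*(-3 + 6)/6 - 5)**2 = ((1/2)*(1/6)*3 - 5)**2 = (1/4 - 5)**2 = (-19/4)**2 = 361/16 ≈ 22.563)
a = -18 (a = (3 - 1)*(-9) = 2*(-9) = -18)
y(g) = sqrt(361/16 + g) (y(g) = sqrt(g + 361/16) = sqrt(361/16 + g))
-y(a) = -sqrt(361 + 16*(-18))/4 = -sqrt(361 - 288)/4 = -sqrt(73)/4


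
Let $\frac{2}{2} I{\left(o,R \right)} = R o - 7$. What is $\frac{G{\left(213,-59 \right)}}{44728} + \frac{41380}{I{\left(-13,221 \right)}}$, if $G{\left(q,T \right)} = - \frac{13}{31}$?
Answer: $- \frac{358601383}{24958224} \approx -14.368$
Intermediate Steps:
$I{\left(o,R \right)} = -7 + R o$ ($I{\left(o,R \right)} = R o - 7 = -7 + R o$)
$G{\left(q,T \right)} = - \frac{13}{31}$ ($G{\left(q,T \right)} = \left(-13\right) \frac{1}{31} = - \frac{13}{31}$)
$\frac{G{\left(213,-59 \right)}}{44728} + \frac{41380}{I{\left(-13,221 \right)}} = - \frac{13}{31 \cdot 44728} + \frac{41380}{-7 + 221 \left(-13\right)} = \left(- \frac{13}{31}\right) \frac{1}{44728} + \frac{41380}{-7 - 2873} = - \frac{13}{1386568} + \frac{41380}{-2880} = - \frac{13}{1386568} + 41380 \left(- \frac{1}{2880}\right) = - \frac{13}{1386568} - \frac{2069}{144} = - \frac{358601383}{24958224}$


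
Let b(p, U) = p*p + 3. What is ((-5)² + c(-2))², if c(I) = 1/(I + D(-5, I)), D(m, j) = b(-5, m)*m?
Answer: 12595401/20164 ≈ 624.65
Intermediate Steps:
b(p, U) = 3 + p² (b(p, U) = p² + 3 = 3 + p²)
D(m, j) = 28*m (D(m, j) = (3 + (-5)²)*m = (3 + 25)*m = 28*m)
c(I) = 1/(-140 + I) (c(I) = 1/(I + 28*(-5)) = 1/(I - 140) = 1/(-140 + I))
((-5)² + c(-2))² = ((-5)² + 1/(-140 - 2))² = (25 + 1/(-142))² = (25 - 1/142)² = (3549/142)² = 12595401/20164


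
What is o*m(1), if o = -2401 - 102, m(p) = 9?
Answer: -22527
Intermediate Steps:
o = -2503
o*m(1) = -2503*9 = -22527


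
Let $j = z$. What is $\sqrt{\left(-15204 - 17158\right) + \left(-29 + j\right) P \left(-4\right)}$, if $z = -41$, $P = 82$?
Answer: $i \sqrt{9402} \approx 96.964 i$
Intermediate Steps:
$j = -41$
$\sqrt{\left(-15204 - 17158\right) + \left(-29 + j\right) P \left(-4\right)} = \sqrt{\left(-15204 - 17158\right) + \left(-29 - 41\right) 82 \left(-4\right)} = \sqrt{\left(-15204 - 17158\right) - -22960} = \sqrt{-32362 + 22960} = \sqrt{-9402} = i \sqrt{9402}$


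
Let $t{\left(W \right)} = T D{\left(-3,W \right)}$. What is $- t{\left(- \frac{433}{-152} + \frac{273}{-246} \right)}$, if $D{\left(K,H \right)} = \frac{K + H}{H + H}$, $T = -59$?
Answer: $- \frac{463681}{21674} \approx -21.393$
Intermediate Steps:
$D{\left(K,H \right)} = \frac{H + K}{2 H}$
$t{\left(W \right)} = - \frac{59 \left(-3 + W\right)}{2 W}$ ($t{\left(W \right)} = - 59 \frac{W - 3}{2 W} = - 59 \frac{-3 + W}{2 W} = - \frac{59 \left(-3 + W\right)}{2 W}$)
$- t{\left(- \frac{433}{-152} + \frac{273}{-246} \right)} = - \frac{59 \left(3 - \left(- \frac{433}{-152} + \frac{273}{-246}\right)\right)}{2 \left(- \frac{433}{-152} + \frac{273}{-246}\right)} = - \frac{59 \left(3 - \left(\left(-433\right) \left(- \frac{1}{152}\right) + 273 \left(- \frac{1}{246}\right)\right)\right)}{2 \left(\left(-433\right) \left(- \frac{1}{152}\right) + 273 \left(- \frac{1}{246}\right)\right)} = - \frac{59 \left(3 - \left(\frac{433}{152} - \frac{91}{82}\right)\right)}{2 \left(\frac{433}{152} - \frac{91}{82}\right)} = - \frac{59 \left(3 - \frac{10837}{6232}\right)}{2 \cdot \frac{10837}{6232}} = - \frac{59 \cdot 6232 \left(3 - \frac{10837}{6232}\right)}{2 \cdot 10837} = - \frac{59 \cdot 6232 \cdot 7859}{2 \cdot 10837 \cdot 6232} = \left(-1\right) \frac{463681}{21674} = - \frac{463681}{21674}$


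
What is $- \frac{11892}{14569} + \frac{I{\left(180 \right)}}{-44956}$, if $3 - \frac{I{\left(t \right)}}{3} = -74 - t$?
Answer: $- \frac{545849451}{654963964} \approx -0.8334$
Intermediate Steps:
$I{\left(t \right)} = 231 + 3 t$ ($I{\left(t \right)} = 9 - 3 \left(-74 - t\right) = 9 + \left(222 + 3 t\right) = 231 + 3 t$)
$- \frac{11892}{14569} + \frac{I{\left(180 \right)}}{-44956} = - \frac{11892}{14569} + \frac{231 + 3 \cdot 180}{-44956} = \left(-11892\right) \frac{1}{14569} + \left(231 + 540\right) \left(- \frac{1}{44956}\right) = - \frac{11892}{14569} + 771 \left(- \frac{1}{44956}\right) = - \frac{11892}{14569} - \frac{771}{44956} = - \frac{545849451}{654963964}$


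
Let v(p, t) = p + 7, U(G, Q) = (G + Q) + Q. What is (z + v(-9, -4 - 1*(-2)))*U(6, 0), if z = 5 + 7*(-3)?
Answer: -108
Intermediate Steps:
U(G, Q) = G + 2*Q
v(p, t) = 7 + p
z = -16 (z = 5 - 21 = -16)
(z + v(-9, -4 - 1*(-2)))*U(6, 0) = (-16 + (7 - 9))*(6 + 2*0) = (-16 - 2)*(6 + 0) = -18*6 = -108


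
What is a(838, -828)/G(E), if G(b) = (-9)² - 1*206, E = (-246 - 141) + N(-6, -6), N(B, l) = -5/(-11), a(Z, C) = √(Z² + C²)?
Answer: -26*√2053/125 ≈ -9.4245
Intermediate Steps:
a(Z, C) = √(C² + Z²)
N(B, l) = 5/11 (N(B, l) = -5*(-1/11) = 5/11)
E = -4252/11 (E = (-246 - 141) + 5/11 = -387 + 5/11 = -4252/11 ≈ -386.55)
G(b) = -125 (G(b) = 81 - 206 = -125)
a(838, -828)/G(E) = √((-828)² + 838²)/(-125) = √(685584 + 702244)*(-1/125) = √1387828*(-1/125) = (26*√2053)*(-1/125) = -26*√2053/125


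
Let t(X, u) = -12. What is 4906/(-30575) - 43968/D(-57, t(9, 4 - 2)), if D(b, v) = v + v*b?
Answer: -14037692/214025 ≈ -65.589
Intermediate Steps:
D(b, v) = v + b*v
4906/(-30575) - 43968/D(-57, t(9, 4 - 2)) = 4906/(-30575) - 43968*(-1/(12*(1 - 57))) = 4906*(-1/30575) - 43968/((-12*(-56))) = -4906/30575 - 43968/672 = -4906/30575 - 43968*1/672 = -4906/30575 - 458/7 = -14037692/214025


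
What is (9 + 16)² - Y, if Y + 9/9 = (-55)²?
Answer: -2399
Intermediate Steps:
Y = 3024 (Y = -1 + (-55)² = -1 + 3025 = 3024)
(9 + 16)² - Y = (9 + 16)² - 1*3024 = 25² - 3024 = 625 - 3024 = -2399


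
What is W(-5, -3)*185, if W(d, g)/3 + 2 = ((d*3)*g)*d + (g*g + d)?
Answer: -123765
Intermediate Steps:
W(d, g) = -6 + 3*d + 3*g² + 9*g*d² (W(d, g) = -6 + 3*(((d*3)*g)*d + (g*g + d)) = -6 + 3*(((3*d)*g)*d + (g² + d)) = -6 + 3*((3*d*g)*d + (d + g²)) = -6 + 3*(3*g*d² + (d + g²)) = -6 + 3*(d + g² + 3*g*d²) = -6 + (3*d + 3*g² + 9*g*d²) = -6 + 3*d + 3*g² + 9*g*d²)
W(-5, -3)*185 = (-6 + 3*(-5) + 3*(-3)² + 9*(-3)*(-5)²)*185 = (-6 - 15 + 3*9 + 9*(-3)*25)*185 = (-6 - 15 + 27 - 675)*185 = -669*185 = -123765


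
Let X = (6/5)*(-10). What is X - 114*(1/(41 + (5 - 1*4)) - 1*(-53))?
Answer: -42397/7 ≈ -6056.7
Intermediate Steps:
X = -12 (X = (6*(⅕))*(-10) = (6/5)*(-10) = -12)
X - 114*(1/(41 + (5 - 1*4)) - 1*(-53)) = -12 - 114*(1/(41 + (5 - 1*4)) - 1*(-53)) = -12 - 114*(1/(41 + (5 - 4)) + 53) = -12 - 114*(1/(41 + 1) + 53) = -12 - 114*(1/42 + 53) = -12 - 114*2227/42 = -12 - 42313/7 = -42397/7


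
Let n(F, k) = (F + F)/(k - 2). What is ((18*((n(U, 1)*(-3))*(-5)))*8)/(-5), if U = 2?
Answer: 1728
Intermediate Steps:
n(F, k) = 2*F/(-2 + k) (n(F, k) = (2*F)/(-2 + k) = 2*F/(-2 + k))
((18*((n(U, 1)*(-3))*(-5)))*8)/(-5) = ((18*(((2*2/(-2 + 1))*(-3))*(-5)))*8)/(-5) = ((18*(((2*2/(-1))*(-3))*(-5)))*8)*(-1/5) = ((18*(((2*2*(-1))*(-3))*(-5)))*8)*(-1/5) = ((18*(-4*(-3)*(-5)))*8)*(-1/5) = ((18*(12*(-5)))*8)*(-1/5) = ((18*(-60))*8)*(-1/5) = -1080*8*(-1/5) = -8640*(-1/5) = 1728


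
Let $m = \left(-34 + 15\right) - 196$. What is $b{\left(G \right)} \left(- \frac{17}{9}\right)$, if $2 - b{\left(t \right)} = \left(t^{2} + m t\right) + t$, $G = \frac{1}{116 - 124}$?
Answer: $\frac{26945}{576} \approx 46.78$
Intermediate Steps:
$G = - \frac{1}{8}$ ($G = \frac{1}{-8} = - \frac{1}{8} \approx -0.125$)
$m = -215$ ($m = -19 - 196 = -215$)
$b{\left(t \right)} = 2 - t^{2} + 214 t$ ($b{\left(t \right)} = 2 - \left(\left(t^{2} - 215 t\right) + t\right) = 2 - \left(t^{2} - 214 t\right) = 2 - t^{2} + 214 t$)
$b{\left(G \right)} \left(- \frac{17}{9}\right) = \left(2 - \left(- \frac{1}{8}\right)^{2} + 214 \left(- \frac{1}{8}\right)\right) \left(- \frac{17}{9}\right) = \left(2 - \frac{1}{64} - \frac{107}{4}\right) \left(\left(-17\right) \frac{1}{9}\right) = \left(2 - \frac{1}{64} - \frac{107}{4}\right) \left(- \frac{17}{9}\right) = \left(- \frac{1585}{64}\right) \left(- \frac{17}{9}\right) = \frac{26945}{576}$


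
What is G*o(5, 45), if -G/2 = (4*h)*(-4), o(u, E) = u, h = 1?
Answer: 160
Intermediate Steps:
G = 32 (G = -2*4*1*(-4) = -8*(-4) = -2*(-16) = 32)
G*o(5, 45) = 32*5 = 160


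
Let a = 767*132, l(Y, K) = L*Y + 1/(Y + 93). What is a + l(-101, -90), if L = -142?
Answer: 924687/8 ≈ 1.1559e+5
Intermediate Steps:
l(Y, K) = 1/(93 + Y) - 142*Y (l(Y, K) = -142*Y + 1/(Y + 93) = -142*Y + 1/(93 + Y) = 1/(93 + Y) - 142*Y)
a = 101244
a + l(-101, -90) = 101244 + (1 - 13206*(-101) - 142*(-101)**2)/(93 - 101) = 101244 + (1 + 1333806 - 142*10201)/(-8) = 101244 - (1 + 1333806 - 1448542)/8 = 101244 - 1/8*(-114735) = 101244 + 114735/8 = 924687/8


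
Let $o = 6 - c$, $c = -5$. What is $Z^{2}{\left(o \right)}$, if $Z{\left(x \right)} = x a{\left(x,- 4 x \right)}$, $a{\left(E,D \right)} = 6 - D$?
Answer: $302500$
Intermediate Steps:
$o = 11$ ($o = 6 - -5 = 6 + 5 = 11$)
$Z{\left(x \right)} = x \left(6 + 4 x\right)$ ($Z{\left(x \right)} = x \left(6 - - 4 x\right) = x \left(6 + 4 x\right)$)
$Z^{2}{\left(o \right)} = \left(2 \cdot 11 \left(3 + 2 \cdot 11\right)\right)^{2} = \left(2 \cdot 11 \left(3 + 22\right)\right)^{2} = \left(2 \cdot 11 \cdot 25\right)^{2} = 550^{2} = 302500$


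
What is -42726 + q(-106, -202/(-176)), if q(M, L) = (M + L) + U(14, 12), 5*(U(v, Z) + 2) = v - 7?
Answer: -18845839/440 ≈ -42831.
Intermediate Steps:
U(v, Z) = -17/5 + v/5 (U(v, Z) = -2 + (v - 7)/5 = -2 + (-7 + v)/5 = -2 + (-7/5 + v/5) = -17/5 + v/5)
q(M, L) = -⅗ + L + M (q(M, L) = (M + L) + (-17/5 + (⅕)*14) = (L + M) + (-17/5 + 14/5) = (L + M) - ⅗ = -⅗ + L + M)
-42726 + q(-106, -202/(-176)) = -42726 + (-⅗ - 202/(-176) - 106) = -42726 + (-⅗ - 202*(-1/176) - 106) = -42726 + (-⅗ + 101/88 - 106) = -42726 - 46399/440 = -18845839/440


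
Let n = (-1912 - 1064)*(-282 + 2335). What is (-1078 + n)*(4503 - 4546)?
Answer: 262764658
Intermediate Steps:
n = -6109728 (n = -2976*2053 = -6109728)
(-1078 + n)*(4503 - 4546) = (-1078 - 6109728)*(4503 - 4546) = -6110806*(-43) = 262764658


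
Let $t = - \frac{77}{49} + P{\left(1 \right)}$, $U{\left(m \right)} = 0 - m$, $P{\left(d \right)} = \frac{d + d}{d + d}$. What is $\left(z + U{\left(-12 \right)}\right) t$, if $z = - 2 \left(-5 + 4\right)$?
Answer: $-8$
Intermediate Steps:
$P{\left(d \right)} = 1$ ($P{\left(d \right)} = \frac{2 d}{2 d} = 2 d \frac{1}{2 d} = 1$)
$z = 2$ ($z = \left(-2\right) \left(-1\right) = 2$)
$U{\left(m \right)} = - m$
$t = - \frac{4}{7}$ ($t = - \frac{77}{49} + 1 = \left(-77\right) \frac{1}{49} + 1 = - \frac{11}{7} + 1 = - \frac{4}{7} \approx -0.57143$)
$\left(z + U{\left(-12 \right)}\right) t = \left(2 - -12\right) \left(- \frac{4}{7}\right) = \left(2 + 12\right) \left(- \frac{4}{7}\right) = 14 \left(- \frac{4}{7}\right) = -8$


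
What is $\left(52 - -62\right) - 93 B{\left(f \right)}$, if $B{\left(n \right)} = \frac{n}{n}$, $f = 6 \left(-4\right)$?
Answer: $21$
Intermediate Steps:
$f = -24$
$B{\left(n \right)} = 1$
$\left(52 - -62\right) - 93 B{\left(f \right)} = \left(52 - -62\right) - 93 = \left(52 + 62\right) - 93 = 114 - 93 = 21$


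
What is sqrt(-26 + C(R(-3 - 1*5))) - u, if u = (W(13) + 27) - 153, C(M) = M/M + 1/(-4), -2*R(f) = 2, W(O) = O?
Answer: 113 + I*sqrt(101)/2 ≈ 113.0 + 5.0249*I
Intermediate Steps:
R(f) = -1 (R(f) = -1/2*2 = -1)
C(M) = 3/4 (C(M) = 1 + 1*(-1/4) = 1 - 1/4 = 3/4)
u = -113 (u = (13 + 27) - 153 = 40 - 153 = -113)
sqrt(-26 + C(R(-3 - 1*5))) - u = sqrt(-26 + 3/4) - 1*(-113) = sqrt(-101/4) + 113 = I*sqrt(101)/2 + 113 = 113 + I*sqrt(101)/2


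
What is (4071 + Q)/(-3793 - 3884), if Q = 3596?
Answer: -7667/7677 ≈ -0.99870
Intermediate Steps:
(4071 + Q)/(-3793 - 3884) = (4071 + 3596)/(-3793 - 3884) = 7667/(-7677) = 7667*(-1/7677) = -7667/7677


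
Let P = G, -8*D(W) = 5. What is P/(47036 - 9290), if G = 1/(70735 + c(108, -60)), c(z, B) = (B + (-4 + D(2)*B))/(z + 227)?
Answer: 335/894436708581 ≈ 3.7454e-10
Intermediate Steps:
D(W) = -5/8 (D(W) = -⅛*5 = -5/8)
c(z, B) = (-4 + 3*B/8)/(227 + z) (c(z, B) = (B + (-4 - 5*B/8))/(z + 227) = (-4 + 3*B/8)/(227 + z))
G = 670/47392397 (G = 1/(70735 + (-32 + 3*(-60))/(8*(227 + 108))) = 1/(70735 + (⅛)*(-32 - 180)/335) = 1/(70735 + (⅛)*(1/335)*(-212)) = 1/(70735 - 53/670) = 1/(47392397/670) = 670/47392397 ≈ 1.4137e-5)
P = 670/47392397 ≈ 1.4137e-5
P/(47036 - 9290) = 670/(47392397*(47036 - 9290)) = (670/47392397)/37746 = (670/47392397)*(1/37746) = 335/894436708581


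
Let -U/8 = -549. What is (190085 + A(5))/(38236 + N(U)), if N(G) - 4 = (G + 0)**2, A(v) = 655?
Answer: 47685/4831976 ≈ 0.0098686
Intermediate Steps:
U = 4392 (U = -8*(-549) = 4392)
N(G) = 4 + G**2 (N(G) = 4 + (G + 0)**2 = 4 + G**2)
(190085 + A(5))/(38236 + N(U)) = (190085 + 655)/(38236 + (4 + 4392**2)) = 190740/(38236 + (4 + 19289664)) = 190740/(38236 + 19289668) = 190740/19327904 = 190740*(1/19327904) = 47685/4831976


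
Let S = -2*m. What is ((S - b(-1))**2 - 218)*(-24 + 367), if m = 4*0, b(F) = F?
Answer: -74431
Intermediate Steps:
m = 0
S = 0 (S = -2*0 = 0)
((S - b(-1))**2 - 218)*(-24 + 367) = ((0 - 1*(-1))**2 - 218)*(-24 + 367) = ((0 + 1)**2 - 218)*343 = (1**2 - 218)*343 = (1 - 218)*343 = -217*343 = -74431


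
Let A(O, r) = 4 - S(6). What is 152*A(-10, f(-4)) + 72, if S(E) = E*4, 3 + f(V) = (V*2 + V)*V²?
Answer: -2968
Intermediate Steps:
f(V) = -3 + 3*V³ (f(V) = -3 + (V*2 + V)*V² = -3 + (2*V + V)*V² = -3 + (3*V)*V² = -3 + 3*V³)
S(E) = 4*E
A(O, r) = -20 (A(O, r) = 4 - 4*6 = 4 - 1*24 = 4 - 24 = -20)
152*A(-10, f(-4)) + 72 = 152*(-20) + 72 = -3040 + 72 = -2968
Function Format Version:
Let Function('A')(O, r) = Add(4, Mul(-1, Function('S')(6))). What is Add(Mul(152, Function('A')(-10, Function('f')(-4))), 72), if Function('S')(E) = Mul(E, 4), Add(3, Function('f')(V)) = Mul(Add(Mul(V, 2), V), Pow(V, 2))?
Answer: -2968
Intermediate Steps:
Function('f')(V) = Add(-3, Mul(3, Pow(V, 3))) (Function('f')(V) = Add(-3, Mul(Add(Mul(V, 2), V), Pow(V, 2))) = Add(-3, Mul(Add(Mul(2, V), V), Pow(V, 2))) = Add(-3, Mul(Mul(3, V), Pow(V, 2))) = Add(-3, Mul(3, Pow(V, 3))))
Function('S')(E) = Mul(4, E)
Function('A')(O, r) = -20 (Function('A')(O, r) = Add(4, Mul(-1, Mul(4, 6))) = Add(4, Mul(-1, 24)) = Add(4, -24) = -20)
Add(Mul(152, Function('A')(-10, Function('f')(-4))), 72) = Add(Mul(152, -20), 72) = Add(-3040, 72) = -2968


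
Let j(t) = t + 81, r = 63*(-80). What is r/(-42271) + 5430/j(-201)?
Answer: -7630891/169084 ≈ -45.131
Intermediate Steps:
r = -5040
j(t) = 81 + t
r/(-42271) + 5430/j(-201) = -5040/(-42271) + 5430/(81 - 201) = -5040*(-1/42271) + 5430/(-120) = 5040/42271 + 5430*(-1/120) = 5040/42271 - 181/4 = -7630891/169084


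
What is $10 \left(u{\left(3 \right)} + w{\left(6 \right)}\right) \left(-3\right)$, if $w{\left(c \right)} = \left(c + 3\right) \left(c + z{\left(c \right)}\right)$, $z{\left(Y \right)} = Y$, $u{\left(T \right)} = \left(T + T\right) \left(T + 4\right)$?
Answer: $-4500$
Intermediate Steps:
$u{\left(T \right)} = 2 T \left(4 + T\right)$
$w{\left(c \right)} = 2 c \left(3 + c\right)$ ($w{\left(c \right)} = \left(c + 3\right) \left(c + c\right) = \left(3 + c\right) 2 c = 2 c \left(3 + c\right)$)
$10 \left(u{\left(3 \right)} + w{\left(6 \right)}\right) \left(-3\right) = 10 \left(2 \cdot 3 \left(4 + 3\right) + 2 \cdot 6 \left(3 + 6\right)\right) \left(-3\right) = 10 \left(2 \cdot 3 \cdot 7 + 2 \cdot 6 \cdot 9\right) \left(-3\right) = 10 \left(42 + 108\right) \left(-3\right) = 10 \cdot 150 \left(-3\right) = 10 \left(-450\right) = -4500$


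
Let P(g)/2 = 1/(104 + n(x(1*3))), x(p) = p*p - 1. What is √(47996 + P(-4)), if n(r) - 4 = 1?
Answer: √570240694/109 ≈ 219.08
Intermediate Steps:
x(p) = -1 + p² (x(p) = p² - 1 = -1 + p²)
n(r) = 5 (n(r) = 4 + 1 = 5)
P(g) = 2/109 (P(g) = 2/(104 + 5) = 2/109)
√(47996 + P(-4)) = √(47996 + 2/109) = √(5231566/109) = √570240694/109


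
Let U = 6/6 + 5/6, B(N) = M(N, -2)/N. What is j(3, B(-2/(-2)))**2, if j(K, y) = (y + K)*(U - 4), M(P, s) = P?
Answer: 676/9 ≈ 75.111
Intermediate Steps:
B(N) = 1 (B(N) = N/N = 1)
U = 11/6 (U = 6*(1/6) + 5*(1/6) = 1 + 5/6 = 11/6 ≈ 1.8333)
j(K, y) = -13*K/6 - 13*y/6 (j(K, y) = (y + K)*(11/6 - 4) = (K + y)*(-13/6) = -13*K/6 - 13*y/6)
j(3, B(-2/(-2)))**2 = (-13/6*3 - 13/6*1)**2 = (-13/2 - 13/6)**2 = (-26/3)**2 = 676/9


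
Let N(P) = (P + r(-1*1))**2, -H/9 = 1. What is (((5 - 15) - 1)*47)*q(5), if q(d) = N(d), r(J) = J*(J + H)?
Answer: -116325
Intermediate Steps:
H = -9 (H = -9*1 = -9)
r(J) = J*(-9 + J) (r(J) = J*(J - 9) = J*(-9 + J))
N(P) = (10 + P)**2 (N(P) = (P + (-1*1)*(-9 - 1*1))**2 = (P - (-9 - 1))**2 = (P - 1*(-10))**2 = (P + 10)**2 = (10 + P)**2)
q(d) = (10 + d)**2
(((5 - 15) - 1)*47)*q(5) = (((5 - 15) - 1)*47)*(10 + 5)**2 = ((-10 - 1)*47)*15**2 = -11*47*225 = -517*225 = -116325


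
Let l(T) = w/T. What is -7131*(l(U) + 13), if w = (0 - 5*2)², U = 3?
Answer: -330403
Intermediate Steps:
w = 100 (w = (0 - 10)² = (-10)² = 100)
l(T) = 100/T
-7131*(l(U) + 13) = -7131*(100/3 + 13) = -7131*139/3 = -330403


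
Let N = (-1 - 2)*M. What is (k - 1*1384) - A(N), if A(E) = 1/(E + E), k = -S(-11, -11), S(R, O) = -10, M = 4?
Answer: -32975/24 ≈ -1374.0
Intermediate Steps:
N = -12 (N = (-1 - 2)*4 = -3*4 = -12)
k = 10 (k = -1*(-10) = 10)
A(E) = 1/(2*E)
(k - 1*1384) - A(N) = (10 - 1*1384) - 1/(2*(-12)) = (10 - 1384) - (-1)/(2*12) = -1374 - 1*(-1/24) = -1374 + 1/24 = -32975/24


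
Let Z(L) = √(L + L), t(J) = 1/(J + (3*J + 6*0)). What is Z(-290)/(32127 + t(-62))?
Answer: 496*I*√145/7967495 ≈ 0.00074962*I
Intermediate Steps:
t(J) = 1/(4*J) (t(J) = 1/(J + (3*J + 0)) = 1/(J + 3*J) = 1/(4*J))
Z(L) = √2*√L (Z(L) = √(2*L) = √2*√L)
Z(-290)/(32127 + t(-62)) = (√2*√(-290))/(32127 + (¼)/(-62)) = (√2*(I*√290))/(32127 + (¼)*(-1/62)) = (2*I*√145)/(32127 - 1/248) = (2*I*√145)/(7967495/248) = (2*I*√145)*(248/7967495) = 496*I*√145/7967495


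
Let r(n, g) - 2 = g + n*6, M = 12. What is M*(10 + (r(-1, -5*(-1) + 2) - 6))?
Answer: 84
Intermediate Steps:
r(n, g) = 2 + g + 6*n (r(n, g) = 2 + (g + n*6) = 2 + (g + 6*n) = 2 + g + 6*n)
M*(10 + (r(-1, -5*(-1) + 2) - 6)) = 12*(10 + ((2 + (-5*(-1) + 2) + 6*(-1)) - 6)) = 12*(10 + ((2 + (5 + 2) - 6) - 6)) = 12*(10 + ((2 + 7 - 6) - 6)) = 12*(10 + (3 - 6)) = 12*(10 - 3) = 12*7 = 84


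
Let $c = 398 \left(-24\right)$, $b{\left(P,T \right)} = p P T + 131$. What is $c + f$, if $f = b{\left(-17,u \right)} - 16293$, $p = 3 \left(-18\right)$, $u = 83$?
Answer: $50480$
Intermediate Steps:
$p = -54$
$b{\left(P,T \right)} = 131 - 54 P T$ ($b{\left(P,T \right)} = - 54 P T + 131 = 131 - 54 P T$)
$c = -9552$
$f = 60032$ ($f = \left(131 - \left(-918\right) 83\right) - 16293 = \left(131 + 76194\right) - 16293 = 76325 - 16293 = 60032$)
$c + f = -9552 + 60032 = 50480$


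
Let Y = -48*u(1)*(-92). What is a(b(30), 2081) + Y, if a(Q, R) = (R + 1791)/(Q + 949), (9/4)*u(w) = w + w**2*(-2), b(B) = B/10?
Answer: -699220/357 ≈ -1958.6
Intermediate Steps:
b(B) = B/10 (b(B) = B*(1/10) = B/10)
u(w) = -8*w**2/9 + 4*w/9 (u(w) = 4*(w + w**2*(-2))/9 = 4*(w - 2*w**2)/9 = -8*w**2/9 + 4*w/9)
a(Q, R) = (1791 + R)/(949 + Q)
Y = -5888/3 (Y = -64*(1 - 2*1)/3*(-92) = -64*(1 - 2)/3*(-92) = -64*(-1)/3*(-92) = -48*(-4/9)*(-92) = (64/3)*(-92) = -5888/3 ≈ -1962.7)
a(b(30), 2081) + Y = (1791 + 2081)/(949 + (1/10)*30) - 5888/3 = 3872/(949 + 3) - 5888/3 = 3872/952 - 5888/3 = (1/952)*3872 - 5888/3 = 484/119 - 5888/3 = -699220/357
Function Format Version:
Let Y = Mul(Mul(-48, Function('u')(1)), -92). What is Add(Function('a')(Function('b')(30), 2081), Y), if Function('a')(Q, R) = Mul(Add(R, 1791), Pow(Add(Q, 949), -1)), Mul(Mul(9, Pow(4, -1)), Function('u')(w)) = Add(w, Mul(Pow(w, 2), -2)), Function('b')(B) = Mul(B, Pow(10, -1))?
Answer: Rational(-699220, 357) ≈ -1958.6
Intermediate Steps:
Function('b')(B) = Mul(Rational(1, 10), B) (Function('b')(B) = Mul(B, Rational(1, 10)) = Mul(Rational(1, 10), B))
Function('u')(w) = Add(Mul(Rational(-8, 9), Pow(w, 2)), Mul(Rational(4, 9), w)) (Function('u')(w) = Mul(Rational(4, 9), Add(w, Mul(Pow(w, 2), -2))) = Mul(Rational(4, 9), Add(w, Mul(-2, Pow(w, 2)))) = Add(Mul(Rational(-8, 9), Pow(w, 2)), Mul(Rational(4, 9), w)))
Function('a')(Q, R) = Mul(Pow(Add(949, Q), -1), Add(1791, R)) (Function('a')(Q, R) = Mul(Add(1791, R), Pow(Add(949, Q), -1)) = Mul(Pow(Add(949, Q), -1), Add(1791, R)))
Y = Rational(-5888, 3) (Y = Mul(Mul(-48, Mul(Rational(4, 9), 1, Add(1, Mul(-2, 1)))), -92) = Mul(Mul(-48, Mul(Rational(4, 9), 1, Add(1, -2))), -92) = Mul(Mul(-48, Mul(Rational(4, 9), 1, -1)), -92) = Mul(Mul(-48, Rational(-4, 9)), -92) = Mul(Rational(64, 3), -92) = Rational(-5888, 3) ≈ -1962.7)
Add(Function('a')(Function('b')(30), 2081), Y) = Add(Mul(Pow(Add(949, Mul(Rational(1, 10), 30)), -1), Add(1791, 2081)), Rational(-5888, 3)) = Add(Mul(Pow(Add(949, 3), -1), 3872), Rational(-5888, 3)) = Add(Mul(Pow(952, -1), 3872), Rational(-5888, 3)) = Add(Mul(Rational(1, 952), 3872), Rational(-5888, 3)) = Add(Rational(484, 119), Rational(-5888, 3)) = Rational(-699220, 357)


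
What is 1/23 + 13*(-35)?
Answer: -10464/23 ≈ -454.96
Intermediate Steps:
1/23 + 13*(-35) = 1/23 - 455 = -10464/23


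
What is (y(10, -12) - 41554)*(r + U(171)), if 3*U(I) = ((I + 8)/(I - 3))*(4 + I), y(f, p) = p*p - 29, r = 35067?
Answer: -34937207087/24 ≈ -1.4557e+9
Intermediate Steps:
y(f, p) = -29 + p² (y(f, p) = p² - 29 = -29 + p²)
U(I) = (4 + I)*(8 + I)/(3*(-3 + I)) (U(I) = (((I + 8)/(I - 3))*(4 + I))/3 = (((8 + I)/(-3 + I))*(4 + I))/3 = ((4 + I)*(8 + I)/(-3 + I))/3 = (4 + I)*(8 + I)/(3*(-3 + I)))
(y(10, -12) - 41554)*(r + U(171)) = ((-29 + (-12)²) - 41554)*(35067 + (32 + 171² + 12*171)/(3*(-3 + 171))) = ((-29 + 144) - 41554)*(35067 + (⅓)*(32 + 29241 + 2052)/168) = (115 - 41554)*(35067 + (⅓)*(1/168)*31325) = -41439*(35067 + 4475/72) = -41439*2529299/72 = -34937207087/24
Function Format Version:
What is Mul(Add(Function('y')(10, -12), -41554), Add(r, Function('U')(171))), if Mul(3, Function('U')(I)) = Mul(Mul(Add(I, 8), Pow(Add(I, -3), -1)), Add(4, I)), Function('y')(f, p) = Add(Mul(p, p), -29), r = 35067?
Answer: Rational(-34937207087, 24) ≈ -1.4557e+9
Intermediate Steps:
Function('y')(f, p) = Add(-29, Pow(p, 2)) (Function('y')(f, p) = Add(Pow(p, 2), -29) = Add(-29, Pow(p, 2)))
Function('U')(I) = Mul(Rational(1, 3), Pow(Add(-3, I), -1), Add(4, I), Add(8, I)) (Function('U')(I) = Mul(Rational(1, 3), Mul(Mul(Add(I, 8), Pow(Add(I, -3), -1)), Add(4, I))) = Mul(Rational(1, 3), Mul(Mul(Add(8, I), Pow(Add(-3, I), -1)), Add(4, I))) = Mul(Rational(1, 3), Mul(Mul(Pow(Add(-3, I), -1), Add(8, I)), Add(4, I))) = Mul(Rational(1, 3), Mul(Pow(Add(-3, I), -1), Add(4, I), Add(8, I))) = Mul(Rational(1, 3), Pow(Add(-3, I), -1), Add(4, I), Add(8, I)))
Mul(Add(Function('y')(10, -12), -41554), Add(r, Function('U')(171))) = Mul(Add(Add(-29, Pow(-12, 2)), -41554), Add(35067, Mul(Rational(1, 3), Pow(Add(-3, 171), -1), Add(32, Pow(171, 2), Mul(12, 171))))) = Mul(Add(Add(-29, 144), -41554), Add(35067, Mul(Rational(1, 3), Pow(168, -1), Add(32, 29241, 2052)))) = Mul(Add(115, -41554), Add(35067, Mul(Rational(1, 3), Rational(1, 168), 31325))) = Mul(-41439, Add(35067, Rational(4475, 72))) = Mul(-41439, Rational(2529299, 72)) = Rational(-34937207087, 24)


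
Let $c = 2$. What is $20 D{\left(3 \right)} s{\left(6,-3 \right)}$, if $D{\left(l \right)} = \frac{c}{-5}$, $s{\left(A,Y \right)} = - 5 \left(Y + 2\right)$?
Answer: $-40$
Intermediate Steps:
$s{\left(A,Y \right)} = -10 - 5 Y$ ($s{\left(A,Y \right)} = - 5 \left(2 + Y\right) = -10 - 5 Y$)
$D{\left(l \right)} = - \frac{2}{5}$ ($D{\left(l \right)} = \frac{2}{-5} = 2 \left(- \frac{1}{5}\right) = - \frac{2}{5}$)
$20 D{\left(3 \right)} s{\left(6,-3 \right)} = 20 \left(- \frac{2}{5}\right) \left(-10 - -15\right) = - 8 \left(-10 + 15\right) = \left(-8\right) 5 = -40$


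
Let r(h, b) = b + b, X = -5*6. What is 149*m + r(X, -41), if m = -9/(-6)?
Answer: 283/2 ≈ 141.50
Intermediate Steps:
X = -30
m = 3/2 (m = -9*(-⅙) = 3/2 ≈ 1.5000)
r(h, b) = 2*b
149*m + r(X, -41) = 149*(3/2) + 2*(-41) = 447/2 - 82 = 283/2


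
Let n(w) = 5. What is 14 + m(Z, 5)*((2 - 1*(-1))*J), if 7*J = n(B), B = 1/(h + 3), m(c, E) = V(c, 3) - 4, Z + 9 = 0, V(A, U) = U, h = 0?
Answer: 83/7 ≈ 11.857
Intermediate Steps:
Z = -9 (Z = -9 + 0 = -9)
m(c, E) = -1 (m(c, E) = 3 - 4 = -1)
B = ⅓ (B = 1/(0 + 3) = 1/3 = ⅓ ≈ 0.33333)
J = 5/7 (J = (⅐)*5 = 5/7 ≈ 0.71429)
14 + m(Z, 5)*((2 - 1*(-1))*J) = 14 - (2 - 1*(-1))*5/7 = 14 - (2 + 1)*5/7 = 14 - 3*5/7 = 14 - 1*15/7 = 14 - 15/7 = 83/7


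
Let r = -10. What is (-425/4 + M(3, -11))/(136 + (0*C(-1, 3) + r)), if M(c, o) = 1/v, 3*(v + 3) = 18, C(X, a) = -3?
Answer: -1271/1512 ≈ -0.84061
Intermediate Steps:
v = 3 (v = -3 + (⅓)*18 = -3 + 6 = 3)
M(c, o) = ⅓ (M(c, o) = 1/3 = ⅓)
(-425/4 + M(3, -11))/(136 + (0*C(-1, 3) + r)) = (-425/4 + ⅓)/(136 + (0*(-3) - 10)) = (-425*¼ + ⅓)/(136 + (0 - 10)) = (-425/4 + ⅓)/(136 - 10) = -1271/12/126 = -1271/12*1/126 = -1271/1512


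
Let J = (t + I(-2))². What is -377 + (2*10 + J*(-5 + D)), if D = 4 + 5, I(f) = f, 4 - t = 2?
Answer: -357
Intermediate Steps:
t = 2 (t = 4 - 1*2 = 4 - 2 = 2)
J = 0 (J = (2 - 2)² = 0² = 0)
D = 9
-377 + (2*10 + J*(-5 + D)) = -377 + (2*10 + 0*(-5 + 9)) = -377 + (20 + 0*4) = -377 + (20 + 0) = -377 + 20 = -357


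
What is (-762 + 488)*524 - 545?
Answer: -144121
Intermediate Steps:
(-762 + 488)*524 - 545 = -274*524 - 545 = -143576 - 545 = -144121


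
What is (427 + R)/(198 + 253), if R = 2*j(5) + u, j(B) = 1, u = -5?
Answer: 424/451 ≈ 0.94013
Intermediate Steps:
R = -3 (R = 2*1 - 5 = 2 - 5 = -3)
(427 + R)/(198 + 253) = (427 - 3)/(198 + 253) = 424/451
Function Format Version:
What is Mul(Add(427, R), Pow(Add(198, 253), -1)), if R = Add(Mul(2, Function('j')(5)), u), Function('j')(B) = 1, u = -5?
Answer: Rational(424, 451) ≈ 0.94013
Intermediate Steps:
R = -3 (R = Add(Mul(2, 1), -5) = Add(2, -5) = -3)
Mul(Add(427, R), Pow(Add(198, 253), -1)) = Mul(Add(427, -3), Pow(Add(198, 253), -1)) = Mul(424, Pow(451, -1)) = Mul(424, Rational(1, 451)) = Rational(424, 451)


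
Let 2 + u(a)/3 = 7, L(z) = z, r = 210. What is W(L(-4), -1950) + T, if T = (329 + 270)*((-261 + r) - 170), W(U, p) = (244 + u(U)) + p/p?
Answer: -132119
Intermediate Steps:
u(a) = 15 (u(a) = -6 + 3*7 = -6 + 21 = 15)
W(U, p) = 260 (W(U, p) = (244 + 15) + p/p = 259 + 1 = 260)
T = -132379 (T = (329 + 270)*((-261 + 210) - 170) = 599*(-51 - 170) = 599*(-221) = -132379)
W(L(-4), -1950) + T = 260 - 132379 = -132119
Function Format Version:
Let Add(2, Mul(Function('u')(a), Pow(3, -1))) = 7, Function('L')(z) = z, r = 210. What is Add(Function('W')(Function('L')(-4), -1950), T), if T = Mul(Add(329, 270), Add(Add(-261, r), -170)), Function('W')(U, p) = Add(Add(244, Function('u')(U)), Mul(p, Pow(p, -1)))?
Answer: -132119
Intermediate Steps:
Function('u')(a) = 15 (Function('u')(a) = Add(-6, Mul(3, 7)) = Add(-6, 21) = 15)
Function('W')(U, p) = 260 (Function('W')(U, p) = Add(Add(244, 15), Mul(p, Pow(p, -1))) = Add(259, 1) = 260)
T = -132379 (T = Mul(Add(329, 270), Add(Add(-261, 210), -170)) = Mul(599, Add(-51, -170)) = Mul(599, -221) = -132379)
Add(Function('W')(Function('L')(-4), -1950), T) = Add(260, -132379) = -132119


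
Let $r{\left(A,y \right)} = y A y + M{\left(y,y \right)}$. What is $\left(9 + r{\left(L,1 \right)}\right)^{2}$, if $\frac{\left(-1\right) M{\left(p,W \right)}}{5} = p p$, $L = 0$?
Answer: $16$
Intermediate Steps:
$M{\left(p,W \right)} = - 5 p^{2}$ ($M{\left(p,W \right)} = - 5 p p = - 5 p^{2}$)
$r{\left(A,y \right)} = - 5 y^{2} + A y^{2}$ ($r{\left(A,y \right)} = y A y - 5 y^{2} = A y y - 5 y^{2} = A y^{2} - 5 y^{2} = - 5 y^{2} + A y^{2}$)
$\left(9 + r{\left(L,1 \right)}\right)^{2} = \left(9 + 1^{2} \left(-5 + 0\right)\right)^{2} = \left(9 + 1 \left(-5\right)\right)^{2} = \left(9 - 5\right)^{2} = 4^{2} = 16$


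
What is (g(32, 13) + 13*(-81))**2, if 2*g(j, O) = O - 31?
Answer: 1127844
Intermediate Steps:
g(j, O) = -31/2 + O/2 (g(j, O) = (O - 31)/2 = (-31 + O)/2 = -31/2 + O/2)
(g(32, 13) + 13*(-81))**2 = ((-31/2 + (1/2)*13) + 13*(-81))**2 = ((-31/2 + 13/2) - 1053)**2 = (-9 - 1053)**2 = (-1062)**2 = 1127844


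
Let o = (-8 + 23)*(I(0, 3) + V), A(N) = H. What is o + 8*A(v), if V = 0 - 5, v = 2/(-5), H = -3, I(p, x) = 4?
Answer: -39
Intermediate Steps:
v = -⅖ (v = 2*(-⅕) = -⅖ ≈ -0.40000)
A(N) = -3
V = -5
o = -15 (o = (-8 + 23)*(4 - 5) = 15*(-1) = -15)
o + 8*A(v) = -15 + 8*(-3) = -15 - 24 = -39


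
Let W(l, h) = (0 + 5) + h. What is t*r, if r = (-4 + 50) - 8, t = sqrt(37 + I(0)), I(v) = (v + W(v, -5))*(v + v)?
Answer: 38*sqrt(37) ≈ 231.15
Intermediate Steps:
W(l, h) = 5 + h
I(v) = 2*v**2 (I(v) = (v + (5 - 5))*(v + v) = (v + 0)*(2*v) = v*(2*v) = 2*v**2)
t = sqrt(37) (t = sqrt(37 + 2*0**2) = sqrt(37 + 2*0) = sqrt(37 + 0) = sqrt(37) ≈ 6.0828)
r = 38 (r = 46 - 8 = 38)
t*r = sqrt(37)*38 = 38*sqrt(37)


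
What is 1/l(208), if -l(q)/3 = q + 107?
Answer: -1/945 ≈ -0.0010582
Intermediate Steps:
l(q) = -321 - 3*q (l(q) = -3*(q + 107) = -3*(107 + q) = -321 - 3*q)
1/l(208) = 1/(-321 - 3*208) = 1/(-321 - 624) = 1/(-945) = -1/945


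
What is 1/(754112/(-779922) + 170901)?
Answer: 389961/66644347805 ≈ 5.8514e-6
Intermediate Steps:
1/(754112/(-779922) + 170901) = 1/(754112*(-1/779922) + 170901) = 1/(-377056/389961 + 170901) = 1/(66644347805/389961) = 389961/66644347805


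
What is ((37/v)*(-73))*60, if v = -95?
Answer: 32412/19 ≈ 1705.9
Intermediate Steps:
((37/v)*(-73))*60 = ((37/(-95))*(-73))*60 = ((37*(-1/95))*(-73))*60 = -37/95*(-73)*60 = (2701/95)*60 = 32412/19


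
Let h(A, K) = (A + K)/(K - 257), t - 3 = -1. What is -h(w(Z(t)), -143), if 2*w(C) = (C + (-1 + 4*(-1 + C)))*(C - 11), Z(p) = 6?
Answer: -411/800 ≈ -0.51375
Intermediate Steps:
t = 2 (t = 3 - 1 = 2)
w(C) = (-11 + C)*(-5 + 5*C)/2 (w(C) = ((C + (-1 + 4*(-1 + C)))*(C - 11))/2 = ((C + (-1 + (-4 + 4*C)))*(-11 + C))/2 = ((C + (-5 + 4*C))*(-11 + C))/2 = ((-5 + 5*C)*(-11 + C))/2 = ((-11 + C)*(-5 + 5*C))/2 = (-11 + C)*(-5 + 5*C)/2)
h(A, K) = (A + K)/(-257 + K)
-h(w(Z(t)), -143) = -((55/2 - 30*6 + (5/2)*6²) - 143)/(-257 - 143) = -((55/2 - 180 + (5/2)*36) - 143)/(-400) = -(-1)*((55/2 - 180 + 90) - 143)/400 = -(-1)*(-125/2 - 143)/400 = -(-1)*(-411)/(400*2) = -1*411/800 = -411/800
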